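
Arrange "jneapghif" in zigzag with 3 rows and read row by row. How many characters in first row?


Zigzag "jneapghif" into 3 rows:
Placing characters:
  'j' => row 0
  'n' => row 1
  'e' => row 2
  'a' => row 1
  'p' => row 0
  'g' => row 1
  'h' => row 2
  'i' => row 1
  'f' => row 0
Rows:
  Row 0: "jpf"
  Row 1: "nagi"
  Row 2: "eh"
First row length: 3

3


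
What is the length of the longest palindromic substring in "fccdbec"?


Input: "fccdbec"
Checking substrings for palindromes:
  [1:3] "cc" (len 2) => palindrome
Longest palindromic substring: "cc" with length 2

2


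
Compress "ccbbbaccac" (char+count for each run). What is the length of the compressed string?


Input: ccbbbaccac
Runs:
  'c' x 2 => "c2"
  'b' x 3 => "b3"
  'a' x 1 => "a1"
  'c' x 2 => "c2"
  'a' x 1 => "a1"
  'c' x 1 => "c1"
Compressed: "c2b3a1c2a1c1"
Compressed length: 12

12


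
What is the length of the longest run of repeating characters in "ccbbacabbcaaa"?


Input: "ccbbacabbcaaa"
Scanning for longest run:
  Position 1 ('c'): continues run of 'c', length=2
  Position 2 ('b'): new char, reset run to 1
  Position 3 ('b'): continues run of 'b', length=2
  Position 4 ('a'): new char, reset run to 1
  Position 5 ('c'): new char, reset run to 1
  Position 6 ('a'): new char, reset run to 1
  Position 7 ('b'): new char, reset run to 1
  Position 8 ('b'): continues run of 'b', length=2
  Position 9 ('c'): new char, reset run to 1
  Position 10 ('a'): new char, reset run to 1
  Position 11 ('a'): continues run of 'a', length=2
  Position 12 ('a'): continues run of 'a', length=3
Longest run: 'a' with length 3

3


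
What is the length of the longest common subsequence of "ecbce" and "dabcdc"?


LCS of "ecbce" and "dabcdc"
DP table:
           d    a    b    c    d    c
      0    0    0    0    0    0    0
  e   0    0    0    0    0    0    0
  c   0    0    0    0    1    1    1
  b   0    0    0    1    1    1    1
  c   0    0    0    1    2    2    2
  e   0    0    0    1    2    2    2
LCS length = dp[5][6] = 2

2


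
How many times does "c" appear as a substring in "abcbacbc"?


Searching for "c" in "abcbacbc"
Scanning each position:
  Position 0: "a" => no
  Position 1: "b" => no
  Position 2: "c" => MATCH
  Position 3: "b" => no
  Position 4: "a" => no
  Position 5: "c" => MATCH
  Position 6: "b" => no
  Position 7: "c" => MATCH
Total occurrences: 3

3


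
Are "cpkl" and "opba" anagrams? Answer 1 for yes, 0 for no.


Strings: "cpkl", "opba"
Sorted first:  cklp
Sorted second: abop
Differ at position 0: 'c' vs 'a' => not anagrams

0


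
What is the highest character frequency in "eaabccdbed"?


Input: eaabccdbed
Character counts:
  'a': 2
  'b': 2
  'c': 2
  'd': 2
  'e': 2
Maximum frequency: 2

2


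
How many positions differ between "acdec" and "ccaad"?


Comparing "acdec" and "ccaad" position by position:
  Position 0: 'a' vs 'c' => DIFFER
  Position 1: 'c' vs 'c' => same
  Position 2: 'd' vs 'a' => DIFFER
  Position 3: 'e' vs 'a' => DIFFER
  Position 4: 'c' vs 'd' => DIFFER
Positions that differ: 4

4


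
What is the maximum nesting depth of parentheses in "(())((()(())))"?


Input: "(())((()(())))"
Tracking depth:
  Position 0 '(': depth becomes 1
  Position 1 '(': depth becomes 2
  Position 2 ')': depth becomes 1
  Position 3 ')': depth becomes 0
  Position 4 '(': depth becomes 1
  Position 5 '(': depth becomes 2
  Position 6 '(': depth becomes 3
  Position 7 ')': depth becomes 2
  Position 8 '(': depth becomes 3
  Position 9 '(': depth becomes 4
  Position 10 ')': depth becomes 3
  Position 11 ')': depth becomes 2
  Position 12 ')': depth becomes 1
  Position 13 ')': depth becomes 0
Maximum depth reached: 4

4


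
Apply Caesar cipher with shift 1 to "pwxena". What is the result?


Caesar cipher: shift "pwxena" by 1
  'p' (pos 15) + 1 = pos 16 = 'q'
  'w' (pos 22) + 1 = pos 23 = 'x'
  'x' (pos 23) + 1 = pos 24 = 'y'
  'e' (pos 4) + 1 = pos 5 = 'f'
  'n' (pos 13) + 1 = pos 14 = 'o'
  'a' (pos 0) + 1 = pos 1 = 'b'
Result: qxyfob

qxyfob


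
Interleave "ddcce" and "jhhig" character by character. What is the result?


Interleaving "ddcce" and "jhhig":
  Position 0: 'd' from first, 'j' from second => "dj"
  Position 1: 'd' from first, 'h' from second => "dh"
  Position 2: 'c' from first, 'h' from second => "ch"
  Position 3: 'c' from first, 'i' from second => "ci"
  Position 4: 'e' from first, 'g' from second => "eg"
Result: djdhchcieg

djdhchcieg


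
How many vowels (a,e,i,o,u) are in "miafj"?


Input: miafj
Checking each character:
  'm' at position 0: consonant
  'i' at position 1: vowel (running total: 1)
  'a' at position 2: vowel (running total: 2)
  'f' at position 3: consonant
  'j' at position 4: consonant
Total vowels: 2

2


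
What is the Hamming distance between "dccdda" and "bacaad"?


Comparing "dccdda" and "bacaad" position by position:
  Position 0: 'd' vs 'b' => differ
  Position 1: 'c' vs 'a' => differ
  Position 2: 'c' vs 'c' => same
  Position 3: 'd' vs 'a' => differ
  Position 4: 'd' vs 'a' => differ
  Position 5: 'a' vs 'd' => differ
Total differences (Hamming distance): 5

5


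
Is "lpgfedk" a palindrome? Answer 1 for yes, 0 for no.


Input: lpgfedk
Reversed: kdefgpl
  Compare pos 0 ('l') with pos 6 ('k'): MISMATCH
  Compare pos 1 ('p') with pos 5 ('d'): MISMATCH
  Compare pos 2 ('g') with pos 4 ('e'): MISMATCH
Result: not a palindrome

0


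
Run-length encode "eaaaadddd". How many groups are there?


Input: eaaaadddd
Scanning for consecutive runs:
  Group 1: 'e' x 1 (positions 0-0)
  Group 2: 'a' x 4 (positions 1-4)
  Group 3: 'd' x 4 (positions 5-8)
Total groups: 3

3


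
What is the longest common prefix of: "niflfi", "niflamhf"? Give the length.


Words: niflfi, niflamhf
  Position 0: all 'n' => match
  Position 1: all 'i' => match
  Position 2: all 'f' => match
  Position 3: all 'l' => match
  Position 4: ('f', 'a') => mismatch, stop
LCP = "nifl" (length 4)

4


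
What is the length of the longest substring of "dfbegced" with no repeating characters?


Input: "dfbegced"
Sliding window (track last position of each char):
  Position 0 ('d'): window [0,0] length 1 -- new best
  Position 1 ('f'): window [0,1] length 2 -- new best
  Position 2 ('b'): window [0,2] length 3 -- new best
  Position 3 ('e'): window [0,3] length 4 -- new best
  Position 4 ('g'): window [0,4] length 5 -- new best
  Position 5 ('c'): window [0,5] length 6 -- new best
  Position 6 ('e'): repeat (last at 3), move window start to 4
  Position 6 ('e'): window [4,6] length 3
  Position 7 ('d'): window [4,7] length 4
Longest substring with no repeats: "dfbegc" with length 6

6


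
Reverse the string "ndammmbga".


Input: ndammmbga
Reading characters right to left:
  Position 8: 'a'
  Position 7: 'g'
  Position 6: 'b'
  Position 5: 'm'
  Position 4: 'm'
  Position 3: 'm'
  Position 2: 'a'
  Position 1: 'd'
  Position 0: 'n'
Reversed: agbmmmadn

agbmmmadn


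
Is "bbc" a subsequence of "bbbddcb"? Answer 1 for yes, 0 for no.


Check if "bbc" is a subsequence of "bbbddcb"
Greedy scan:
  Position 0 ('b'): matches sub[0] = 'b'
  Position 1 ('b'): matches sub[1] = 'b'
  Position 2 ('b'): no match needed
  Position 3 ('d'): no match needed
  Position 4 ('d'): no match needed
  Position 5 ('c'): matches sub[2] = 'c'
  Position 6 ('b'): no match needed
All 3 characters matched => is a subsequence

1


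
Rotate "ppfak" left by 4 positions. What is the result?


Input: "ppfak", rotate left by 4
First 4 characters: "ppfa"
Remaining characters: "k"
Concatenate remaining + first: "k" + "ppfa" = "kppfa"

kppfa


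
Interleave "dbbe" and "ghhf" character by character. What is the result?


Interleaving "dbbe" and "ghhf":
  Position 0: 'd' from first, 'g' from second => "dg"
  Position 1: 'b' from first, 'h' from second => "bh"
  Position 2: 'b' from first, 'h' from second => "bh"
  Position 3: 'e' from first, 'f' from second => "ef"
Result: dgbhbhef

dgbhbhef


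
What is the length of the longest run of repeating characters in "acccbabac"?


Input: "acccbabac"
Scanning for longest run:
  Position 1 ('c'): new char, reset run to 1
  Position 2 ('c'): continues run of 'c', length=2
  Position 3 ('c'): continues run of 'c', length=3
  Position 4 ('b'): new char, reset run to 1
  Position 5 ('a'): new char, reset run to 1
  Position 6 ('b'): new char, reset run to 1
  Position 7 ('a'): new char, reset run to 1
  Position 8 ('c'): new char, reset run to 1
Longest run: 'c' with length 3

3


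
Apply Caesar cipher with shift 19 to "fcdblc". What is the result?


Caesar cipher: shift "fcdblc" by 19
  'f' (pos 5) + 19 = pos 24 = 'y'
  'c' (pos 2) + 19 = pos 21 = 'v'
  'd' (pos 3) + 19 = pos 22 = 'w'
  'b' (pos 1) + 19 = pos 20 = 'u'
  'l' (pos 11) + 19 = pos 4 = 'e'
  'c' (pos 2) + 19 = pos 21 = 'v'
Result: yvwuev

yvwuev


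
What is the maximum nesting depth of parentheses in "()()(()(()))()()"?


Input: "()()(()(()))()()"
Tracking depth:
  Position 0 '(': depth becomes 1
  Position 1 ')': depth becomes 0
  Position 2 '(': depth becomes 1
  Position 3 ')': depth becomes 0
  Position 4 '(': depth becomes 1
  Position 5 '(': depth becomes 2
  Position 6 ')': depth becomes 1
  Position 7 '(': depth becomes 2
  Position 8 '(': depth becomes 3
  Position 9 ')': depth becomes 2
  Position 10 ')': depth becomes 1
  Position 11 ')': depth becomes 0
  Position 12 '(': depth becomes 1
  Position 13 ')': depth becomes 0
  Position 14 '(': depth becomes 1
  Position 15 ')': depth becomes 0
Maximum depth reached: 3

3


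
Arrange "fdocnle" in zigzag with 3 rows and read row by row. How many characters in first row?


Zigzag "fdocnle" into 3 rows:
Placing characters:
  'f' => row 0
  'd' => row 1
  'o' => row 2
  'c' => row 1
  'n' => row 0
  'l' => row 1
  'e' => row 2
Rows:
  Row 0: "fn"
  Row 1: "dcl"
  Row 2: "oe"
First row length: 2

2


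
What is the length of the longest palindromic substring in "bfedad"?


Input: "bfedad"
Checking substrings for palindromes:
  [3:6] "dad" (len 3) => palindrome
Longest palindromic substring: "dad" with length 3

3


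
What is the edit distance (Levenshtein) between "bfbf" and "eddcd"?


Computing edit distance: "bfbf" -> "eddcd"
DP table:
           e    d    d    c    d
      0    1    2    3    4    5
  b   1    1    2    3    4    5
  f   2    2    2    3    4    5
  b   3    3    3    3    4    5
  f   4    4    4    4    4    5
Edit distance = dp[4][5] = 5

5


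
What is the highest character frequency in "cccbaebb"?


Input: cccbaebb
Character counts:
  'a': 1
  'b': 3
  'c': 3
  'e': 1
Maximum frequency: 3

3


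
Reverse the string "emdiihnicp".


Input: emdiihnicp
Reading characters right to left:
  Position 9: 'p'
  Position 8: 'c'
  Position 7: 'i'
  Position 6: 'n'
  Position 5: 'h'
  Position 4: 'i'
  Position 3: 'i'
  Position 2: 'd'
  Position 1: 'm'
  Position 0: 'e'
Reversed: pcinhiidme

pcinhiidme


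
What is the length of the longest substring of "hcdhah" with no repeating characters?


Input: "hcdhah"
Sliding window (track last position of each char):
  Position 0 ('h'): window [0,0] length 1 -- new best
  Position 1 ('c'): window [0,1] length 2 -- new best
  Position 2 ('d'): window [0,2] length 3 -- new best
  Position 3 ('h'): repeat (last at 0), move window start to 1
  Position 3 ('h'): window [1,3] length 3
  Position 4 ('a'): window [1,4] length 4 -- new best
  Position 5 ('h'): repeat (last at 3), move window start to 4
  Position 5 ('h'): window [4,5] length 2
Longest substring with no repeats: "cdha" with length 4

4


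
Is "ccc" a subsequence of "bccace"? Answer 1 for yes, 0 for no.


Check if "ccc" is a subsequence of "bccace"
Greedy scan:
  Position 0 ('b'): no match needed
  Position 1 ('c'): matches sub[0] = 'c'
  Position 2 ('c'): matches sub[1] = 'c'
  Position 3 ('a'): no match needed
  Position 4 ('c'): matches sub[2] = 'c'
  Position 5 ('e'): no match needed
All 3 characters matched => is a subsequence

1


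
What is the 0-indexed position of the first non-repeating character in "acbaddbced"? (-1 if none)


Input: acbaddbced
Character frequencies:
  'a': 2
  'b': 2
  'c': 2
  'd': 3
  'e': 1
Scanning left to right for freq == 1:
  Position 0 ('a'): freq=2, skip
  Position 1 ('c'): freq=2, skip
  Position 2 ('b'): freq=2, skip
  Position 3 ('a'): freq=2, skip
  Position 4 ('d'): freq=3, skip
  Position 5 ('d'): freq=3, skip
  Position 6 ('b'): freq=2, skip
  Position 7 ('c'): freq=2, skip
  Position 8 ('e'): unique! => answer = 8

8


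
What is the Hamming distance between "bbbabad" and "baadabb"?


Comparing "bbbabad" and "baadabb" position by position:
  Position 0: 'b' vs 'b' => same
  Position 1: 'b' vs 'a' => differ
  Position 2: 'b' vs 'a' => differ
  Position 3: 'a' vs 'd' => differ
  Position 4: 'b' vs 'a' => differ
  Position 5: 'a' vs 'b' => differ
  Position 6: 'd' vs 'b' => differ
Total differences (Hamming distance): 6

6


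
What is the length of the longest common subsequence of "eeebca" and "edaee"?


LCS of "eeebca" and "edaee"
DP table:
           e    d    a    e    e
      0    0    0    0    0    0
  e   0    1    1    1    1    1
  e   0    1    1    1    2    2
  e   0    1    1    1    2    3
  b   0    1    1    1    2    3
  c   0    1    1    1    2    3
  a   0    1    1    2    2    3
LCS length = dp[6][5] = 3

3


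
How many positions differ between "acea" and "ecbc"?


Comparing "acea" and "ecbc" position by position:
  Position 0: 'a' vs 'e' => DIFFER
  Position 1: 'c' vs 'c' => same
  Position 2: 'e' vs 'b' => DIFFER
  Position 3: 'a' vs 'c' => DIFFER
Positions that differ: 3

3


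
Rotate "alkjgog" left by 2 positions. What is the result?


Input: "alkjgog", rotate left by 2
First 2 characters: "al"
Remaining characters: "kjgog"
Concatenate remaining + first: "kjgog" + "al" = "kjgogal"

kjgogal


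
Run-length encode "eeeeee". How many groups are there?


Input: eeeeee
Scanning for consecutive runs:
  Group 1: 'e' x 6 (positions 0-5)
Total groups: 1

1


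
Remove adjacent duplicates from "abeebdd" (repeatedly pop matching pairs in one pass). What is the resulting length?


Input: abeebdd
Stack-based adjacent duplicate removal:
  Read 'a': push. Stack: a
  Read 'b': push. Stack: ab
  Read 'e': push. Stack: abe
  Read 'e': matches stack top 'e' => pop. Stack: ab
  Read 'b': matches stack top 'b' => pop. Stack: a
  Read 'd': push. Stack: ad
  Read 'd': matches stack top 'd' => pop. Stack: a
Final stack: "a" (length 1)

1


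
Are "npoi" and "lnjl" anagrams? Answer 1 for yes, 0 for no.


Strings: "npoi", "lnjl"
Sorted first:  inop
Sorted second: jlln
Differ at position 0: 'i' vs 'j' => not anagrams

0


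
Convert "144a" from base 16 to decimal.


Input: "144a" in base 16
Positional expansion:
  Digit '1' (value 1) x 16^3 = 4096
  Digit '4' (value 4) x 16^2 = 1024
  Digit '4' (value 4) x 16^1 = 64
  Digit 'a' (value 10) x 16^0 = 10
Sum = 5194

5194


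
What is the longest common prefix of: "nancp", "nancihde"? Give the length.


Words: nancp, nancihde
  Position 0: all 'n' => match
  Position 1: all 'a' => match
  Position 2: all 'n' => match
  Position 3: all 'c' => match
  Position 4: ('p', 'i') => mismatch, stop
LCP = "nanc" (length 4)

4


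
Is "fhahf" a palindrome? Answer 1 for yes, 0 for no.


Input: fhahf
Reversed: fhahf
  Compare pos 0 ('f') with pos 4 ('f'): match
  Compare pos 1 ('h') with pos 3 ('h'): match
Result: palindrome

1


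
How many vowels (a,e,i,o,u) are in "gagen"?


Input: gagen
Checking each character:
  'g' at position 0: consonant
  'a' at position 1: vowel (running total: 1)
  'g' at position 2: consonant
  'e' at position 3: vowel (running total: 2)
  'n' at position 4: consonant
Total vowels: 2

2


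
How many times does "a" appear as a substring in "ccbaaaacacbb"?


Searching for "a" in "ccbaaaacacbb"
Scanning each position:
  Position 0: "c" => no
  Position 1: "c" => no
  Position 2: "b" => no
  Position 3: "a" => MATCH
  Position 4: "a" => MATCH
  Position 5: "a" => MATCH
  Position 6: "a" => MATCH
  Position 7: "c" => no
  Position 8: "a" => MATCH
  Position 9: "c" => no
  Position 10: "b" => no
  Position 11: "b" => no
Total occurrences: 5

5


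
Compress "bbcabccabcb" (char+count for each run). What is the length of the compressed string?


Input: bbcabccabcb
Runs:
  'b' x 2 => "b2"
  'c' x 1 => "c1"
  'a' x 1 => "a1"
  'b' x 1 => "b1"
  'c' x 2 => "c2"
  'a' x 1 => "a1"
  'b' x 1 => "b1"
  'c' x 1 => "c1"
  'b' x 1 => "b1"
Compressed: "b2c1a1b1c2a1b1c1b1"
Compressed length: 18

18


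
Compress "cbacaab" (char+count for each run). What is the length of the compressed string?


Input: cbacaab
Runs:
  'c' x 1 => "c1"
  'b' x 1 => "b1"
  'a' x 1 => "a1"
  'c' x 1 => "c1"
  'a' x 2 => "a2"
  'b' x 1 => "b1"
Compressed: "c1b1a1c1a2b1"
Compressed length: 12

12


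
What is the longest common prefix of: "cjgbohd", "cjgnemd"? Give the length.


Words: cjgbohd, cjgnemd
  Position 0: all 'c' => match
  Position 1: all 'j' => match
  Position 2: all 'g' => match
  Position 3: ('b', 'n') => mismatch, stop
LCP = "cjg" (length 3)

3


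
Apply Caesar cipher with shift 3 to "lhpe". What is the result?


Caesar cipher: shift "lhpe" by 3
  'l' (pos 11) + 3 = pos 14 = 'o'
  'h' (pos 7) + 3 = pos 10 = 'k'
  'p' (pos 15) + 3 = pos 18 = 's'
  'e' (pos 4) + 3 = pos 7 = 'h'
Result: oksh

oksh


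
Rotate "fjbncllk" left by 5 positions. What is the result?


Input: "fjbncllk", rotate left by 5
First 5 characters: "fjbnc"
Remaining characters: "llk"
Concatenate remaining + first: "llk" + "fjbnc" = "llkfjbnc"

llkfjbnc


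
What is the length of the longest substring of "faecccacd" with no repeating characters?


Input: "faecccacd"
Sliding window (track last position of each char):
  Position 0 ('f'): window [0,0] length 1 -- new best
  Position 1 ('a'): window [0,1] length 2 -- new best
  Position 2 ('e'): window [0,2] length 3 -- new best
  Position 3 ('c'): window [0,3] length 4 -- new best
  Position 4 ('c'): repeat (last at 3), move window start to 4
  Position 4 ('c'): window [4,4] length 1
  Position 5 ('c'): repeat (last at 4), move window start to 5
  Position 5 ('c'): window [5,5] length 1
  Position 6 ('a'): window [5,6] length 2
  Position 7 ('c'): repeat (last at 5), move window start to 6
  Position 7 ('c'): window [6,7] length 2
  Position 8 ('d'): window [6,8] length 3
Longest substring with no repeats: "faec" with length 4

4


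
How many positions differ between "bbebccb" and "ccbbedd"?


Comparing "bbebccb" and "ccbbedd" position by position:
  Position 0: 'b' vs 'c' => DIFFER
  Position 1: 'b' vs 'c' => DIFFER
  Position 2: 'e' vs 'b' => DIFFER
  Position 3: 'b' vs 'b' => same
  Position 4: 'c' vs 'e' => DIFFER
  Position 5: 'c' vs 'd' => DIFFER
  Position 6: 'b' vs 'd' => DIFFER
Positions that differ: 6

6


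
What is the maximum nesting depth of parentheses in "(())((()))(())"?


Input: "(())((()))(())"
Tracking depth:
  Position 0 '(': depth becomes 1
  Position 1 '(': depth becomes 2
  Position 2 ')': depth becomes 1
  Position 3 ')': depth becomes 0
  Position 4 '(': depth becomes 1
  Position 5 '(': depth becomes 2
  Position 6 '(': depth becomes 3
  Position 7 ')': depth becomes 2
  Position 8 ')': depth becomes 1
  Position 9 ')': depth becomes 0
  Position 10 '(': depth becomes 1
  Position 11 '(': depth becomes 2
  Position 12 ')': depth becomes 1
  Position 13 ')': depth becomes 0
Maximum depth reached: 3

3


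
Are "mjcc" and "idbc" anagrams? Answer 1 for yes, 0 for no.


Strings: "mjcc", "idbc"
Sorted first:  ccjm
Sorted second: bcdi
Differ at position 0: 'c' vs 'b' => not anagrams

0


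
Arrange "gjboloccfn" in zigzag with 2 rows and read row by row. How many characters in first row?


Zigzag "gjboloccfn" into 2 rows:
Placing characters:
  'g' => row 0
  'j' => row 1
  'b' => row 0
  'o' => row 1
  'l' => row 0
  'o' => row 1
  'c' => row 0
  'c' => row 1
  'f' => row 0
  'n' => row 1
Rows:
  Row 0: "gblcf"
  Row 1: "joocn"
First row length: 5

5


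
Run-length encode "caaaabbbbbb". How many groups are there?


Input: caaaabbbbbb
Scanning for consecutive runs:
  Group 1: 'c' x 1 (positions 0-0)
  Group 2: 'a' x 4 (positions 1-4)
  Group 3: 'b' x 6 (positions 5-10)
Total groups: 3

3


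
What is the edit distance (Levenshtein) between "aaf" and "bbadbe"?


Computing edit distance: "aaf" -> "bbadbe"
DP table:
           b    b    a    d    b    e
      0    1    2    3    4    5    6
  a   1    1    2    2    3    4    5
  a   2    2    2    2    3    4    5
  f   3    3    3    3    3    4    5
Edit distance = dp[3][6] = 5

5


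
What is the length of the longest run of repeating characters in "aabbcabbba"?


Input: "aabbcabbba"
Scanning for longest run:
  Position 1 ('a'): continues run of 'a', length=2
  Position 2 ('b'): new char, reset run to 1
  Position 3 ('b'): continues run of 'b', length=2
  Position 4 ('c'): new char, reset run to 1
  Position 5 ('a'): new char, reset run to 1
  Position 6 ('b'): new char, reset run to 1
  Position 7 ('b'): continues run of 'b', length=2
  Position 8 ('b'): continues run of 'b', length=3
  Position 9 ('a'): new char, reset run to 1
Longest run: 'b' with length 3

3


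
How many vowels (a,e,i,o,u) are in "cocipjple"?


Input: cocipjple
Checking each character:
  'c' at position 0: consonant
  'o' at position 1: vowel (running total: 1)
  'c' at position 2: consonant
  'i' at position 3: vowel (running total: 2)
  'p' at position 4: consonant
  'j' at position 5: consonant
  'p' at position 6: consonant
  'l' at position 7: consonant
  'e' at position 8: vowel (running total: 3)
Total vowels: 3

3


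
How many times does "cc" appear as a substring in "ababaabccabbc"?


Searching for "cc" in "ababaabccabbc"
Scanning each position:
  Position 0: "ab" => no
  Position 1: "ba" => no
  Position 2: "ab" => no
  Position 3: "ba" => no
  Position 4: "aa" => no
  Position 5: "ab" => no
  Position 6: "bc" => no
  Position 7: "cc" => MATCH
  Position 8: "ca" => no
  Position 9: "ab" => no
  Position 10: "bb" => no
  Position 11: "bc" => no
Total occurrences: 1

1


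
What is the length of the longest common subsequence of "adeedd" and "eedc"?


LCS of "adeedd" and "eedc"
DP table:
           e    e    d    c
      0    0    0    0    0
  a   0    0    0    0    0
  d   0    0    0    1    1
  e   0    1    1    1    1
  e   0    1    2    2    2
  d   0    1    2    3    3
  d   0    1    2    3    3
LCS length = dp[6][4] = 3

3


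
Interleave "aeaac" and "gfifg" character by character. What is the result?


Interleaving "aeaac" and "gfifg":
  Position 0: 'a' from first, 'g' from second => "ag"
  Position 1: 'e' from first, 'f' from second => "ef"
  Position 2: 'a' from first, 'i' from second => "ai"
  Position 3: 'a' from first, 'f' from second => "af"
  Position 4: 'c' from first, 'g' from second => "cg"
Result: agefaiafcg

agefaiafcg


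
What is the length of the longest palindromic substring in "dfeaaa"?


Input: "dfeaaa"
Checking substrings for palindromes:
  [3:6] "aaa" (len 3) => palindrome
  [3:5] "aa" (len 2) => palindrome
  [4:6] "aa" (len 2) => palindrome
Longest palindromic substring: "aaa" with length 3

3


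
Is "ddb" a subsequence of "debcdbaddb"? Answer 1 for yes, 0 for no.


Check if "ddb" is a subsequence of "debcdbaddb"
Greedy scan:
  Position 0 ('d'): matches sub[0] = 'd'
  Position 1 ('e'): no match needed
  Position 2 ('b'): no match needed
  Position 3 ('c'): no match needed
  Position 4 ('d'): matches sub[1] = 'd'
  Position 5 ('b'): matches sub[2] = 'b'
  Position 6 ('a'): no match needed
  Position 7 ('d'): no match needed
  Position 8 ('d'): no match needed
  Position 9 ('b'): no match needed
All 3 characters matched => is a subsequence

1


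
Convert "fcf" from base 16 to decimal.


Input: "fcf" in base 16
Positional expansion:
  Digit 'f' (value 15) x 16^2 = 3840
  Digit 'c' (value 12) x 16^1 = 192
  Digit 'f' (value 15) x 16^0 = 15
Sum = 4047

4047


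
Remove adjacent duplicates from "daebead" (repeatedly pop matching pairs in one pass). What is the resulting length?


Input: daebead
Stack-based adjacent duplicate removal:
  Read 'd': push. Stack: d
  Read 'a': push. Stack: da
  Read 'e': push. Stack: dae
  Read 'b': push. Stack: daeb
  Read 'e': push. Stack: daebe
  Read 'a': push. Stack: daebea
  Read 'd': push. Stack: daebead
Final stack: "daebead" (length 7)

7


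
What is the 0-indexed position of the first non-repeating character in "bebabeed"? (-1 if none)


Input: bebabeed
Character frequencies:
  'a': 1
  'b': 3
  'd': 1
  'e': 3
Scanning left to right for freq == 1:
  Position 0 ('b'): freq=3, skip
  Position 1 ('e'): freq=3, skip
  Position 2 ('b'): freq=3, skip
  Position 3 ('a'): unique! => answer = 3

3


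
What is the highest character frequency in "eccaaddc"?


Input: eccaaddc
Character counts:
  'a': 2
  'c': 3
  'd': 2
  'e': 1
Maximum frequency: 3

3


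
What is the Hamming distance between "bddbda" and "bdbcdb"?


Comparing "bddbda" and "bdbcdb" position by position:
  Position 0: 'b' vs 'b' => same
  Position 1: 'd' vs 'd' => same
  Position 2: 'd' vs 'b' => differ
  Position 3: 'b' vs 'c' => differ
  Position 4: 'd' vs 'd' => same
  Position 5: 'a' vs 'b' => differ
Total differences (Hamming distance): 3

3


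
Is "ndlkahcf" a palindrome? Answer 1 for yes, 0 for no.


Input: ndlkahcf
Reversed: fchakldn
  Compare pos 0 ('n') with pos 7 ('f'): MISMATCH
  Compare pos 1 ('d') with pos 6 ('c'): MISMATCH
  Compare pos 2 ('l') with pos 5 ('h'): MISMATCH
  Compare pos 3 ('k') with pos 4 ('a'): MISMATCH
Result: not a palindrome

0


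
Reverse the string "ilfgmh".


Input: ilfgmh
Reading characters right to left:
  Position 5: 'h'
  Position 4: 'm'
  Position 3: 'g'
  Position 2: 'f'
  Position 1: 'l'
  Position 0: 'i'
Reversed: hmgfli

hmgfli


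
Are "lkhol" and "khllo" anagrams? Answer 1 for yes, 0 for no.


Strings: "lkhol", "khllo"
Sorted first:  hkllo
Sorted second: hkllo
Sorted forms match => anagrams

1


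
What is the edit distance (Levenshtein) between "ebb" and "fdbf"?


Computing edit distance: "ebb" -> "fdbf"
DP table:
           f    d    b    f
      0    1    2    3    4
  e   1    1    2    3    4
  b   2    2    2    2    3
  b   3    3    3    2    3
Edit distance = dp[3][4] = 3

3


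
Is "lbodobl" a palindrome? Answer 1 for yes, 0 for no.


Input: lbodobl
Reversed: lbodobl
  Compare pos 0 ('l') with pos 6 ('l'): match
  Compare pos 1 ('b') with pos 5 ('b'): match
  Compare pos 2 ('o') with pos 4 ('o'): match
Result: palindrome

1


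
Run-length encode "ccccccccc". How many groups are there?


Input: ccccccccc
Scanning for consecutive runs:
  Group 1: 'c' x 9 (positions 0-8)
Total groups: 1

1


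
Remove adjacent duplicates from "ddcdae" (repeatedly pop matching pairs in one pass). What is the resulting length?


Input: ddcdae
Stack-based adjacent duplicate removal:
  Read 'd': push. Stack: d
  Read 'd': matches stack top 'd' => pop. Stack: (empty)
  Read 'c': push. Stack: c
  Read 'd': push. Stack: cd
  Read 'a': push. Stack: cda
  Read 'e': push. Stack: cdae
Final stack: "cdae" (length 4)

4


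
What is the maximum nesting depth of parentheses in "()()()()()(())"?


Input: "()()()()()(())"
Tracking depth:
  Position 0 '(': depth becomes 1
  Position 1 ')': depth becomes 0
  Position 2 '(': depth becomes 1
  Position 3 ')': depth becomes 0
  Position 4 '(': depth becomes 1
  Position 5 ')': depth becomes 0
  Position 6 '(': depth becomes 1
  Position 7 ')': depth becomes 0
  Position 8 '(': depth becomes 1
  Position 9 ')': depth becomes 0
  Position 10 '(': depth becomes 1
  Position 11 '(': depth becomes 2
  Position 12 ')': depth becomes 1
  Position 13 ')': depth becomes 0
Maximum depth reached: 2

2


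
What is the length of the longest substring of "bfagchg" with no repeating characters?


Input: "bfagchg"
Sliding window (track last position of each char):
  Position 0 ('b'): window [0,0] length 1 -- new best
  Position 1 ('f'): window [0,1] length 2 -- new best
  Position 2 ('a'): window [0,2] length 3 -- new best
  Position 3 ('g'): window [0,3] length 4 -- new best
  Position 4 ('c'): window [0,4] length 5 -- new best
  Position 5 ('h'): window [0,5] length 6 -- new best
  Position 6 ('g'): repeat (last at 3), move window start to 4
  Position 6 ('g'): window [4,6] length 3
Longest substring with no repeats: "bfagch" with length 6

6


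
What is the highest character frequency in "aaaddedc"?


Input: aaaddedc
Character counts:
  'a': 3
  'c': 1
  'd': 3
  'e': 1
Maximum frequency: 3

3


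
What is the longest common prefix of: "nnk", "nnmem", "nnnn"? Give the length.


Words: nnk, nnmem, nnnn
  Position 0: all 'n' => match
  Position 1: all 'n' => match
  Position 2: ('k', 'm', 'n') => mismatch, stop
LCP = "nn" (length 2)

2


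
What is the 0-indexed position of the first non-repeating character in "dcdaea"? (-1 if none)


Input: dcdaea
Character frequencies:
  'a': 2
  'c': 1
  'd': 2
  'e': 1
Scanning left to right for freq == 1:
  Position 0 ('d'): freq=2, skip
  Position 1 ('c'): unique! => answer = 1

1


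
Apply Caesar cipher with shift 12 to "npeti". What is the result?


Caesar cipher: shift "npeti" by 12
  'n' (pos 13) + 12 = pos 25 = 'z'
  'p' (pos 15) + 12 = pos 1 = 'b'
  'e' (pos 4) + 12 = pos 16 = 'q'
  't' (pos 19) + 12 = pos 5 = 'f'
  'i' (pos 8) + 12 = pos 20 = 'u'
Result: zbqfu

zbqfu


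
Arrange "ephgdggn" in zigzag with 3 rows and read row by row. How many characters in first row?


Zigzag "ephgdggn" into 3 rows:
Placing characters:
  'e' => row 0
  'p' => row 1
  'h' => row 2
  'g' => row 1
  'd' => row 0
  'g' => row 1
  'g' => row 2
  'n' => row 1
Rows:
  Row 0: "ed"
  Row 1: "pggn"
  Row 2: "hg"
First row length: 2

2


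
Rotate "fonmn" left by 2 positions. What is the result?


Input: "fonmn", rotate left by 2
First 2 characters: "fo"
Remaining characters: "nmn"
Concatenate remaining + first: "nmn" + "fo" = "nmnfo"

nmnfo


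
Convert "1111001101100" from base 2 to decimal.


Input: "1111001101100" in base 2
Positional expansion:
  Digit '1' (value 1) x 2^12 = 4096
  Digit '1' (value 1) x 2^11 = 2048
  Digit '1' (value 1) x 2^10 = 1024
  Digit '1' (value 1) x 2^9 = 512
  Digit '0' (value 0) x 2^8 = 0
  Digit '0' (value 0) x 2^7 = 0
  Digit '1' (value 1) x 2^6 = 64
  Digit '1' (value 1) x 2^5 = 32
  Digit '0' (value 0) x 2^4 = 0
  Digit '1' (value 1) x 2^3 = 8
  Digit '1' (value 1) x 2^2 = 4
  Digit '0' (value 0) x 2^1 = 0
  Digit '0' (value 0) x 2^0 = 0
Sum = 7788

7788


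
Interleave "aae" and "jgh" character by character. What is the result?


Interleaving "aae" and "jgh":
  Position 0: 'a' from first, 'j' from second => "aj"
  Position 1: 'a' from first, 'g' from second => "ag"
  Position 2: 'e' from first, 'h' from second => "eh"
Result: ajageh

ajageh


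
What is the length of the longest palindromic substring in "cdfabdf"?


Input: "cdfabdf"
Checking substrings for palindromes:
  No multi-char palindromic substrings found
Longest palindromic substring: "c" with length 1

1


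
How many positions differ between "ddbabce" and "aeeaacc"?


Comparing "ddbabce" and "aeeaacc" position by position:
  Position 0: 'd' vs 'a' => DIFFER
  Position 1: 'd' vs 'e' => DIFFER
  Position 2: 'b' vs 'e' => DIFFER
  Position 3: 'a' vs 'a' => same
  Position 4: 'b' vs 'a' => DIFFER
  Position 5: 'c' vs 'c' => same
  Position 6: 'e' vs 'c' => DIFFER
Positions that differ: 5

5


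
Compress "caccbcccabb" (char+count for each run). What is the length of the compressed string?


Input: caccbcccabb
Runs:
  'c' x 1 => "c1"
  'a' x 1 => "a1"
  'c' x 2 => "c2"
  'b' x 1 => "b1"
  'c' x 3 => "c3"
  'a' x 1 => "a1"
  'b' x 2 => "b2"
Compressed: "c1a1c2b1c3a1b2"
Compressed length: 14

14


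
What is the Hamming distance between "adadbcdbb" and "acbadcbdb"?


Comparing "adadbcdbb" and "acbadcbdb" position by position:
  Position 0: 'a' vs 'a' => same
  Position 1: 'd' vs 'c' => differ
  Position 2: 'a' vs 'b' => differ
  Position 3: 'd' vs 'a' => differ
  Position 4: 'b' vs 'd' => differ
  Position 5: 'c' vs 'c' => same
  Position 6: 'd' vs 'b' => differ
  Position 7: 'b' vs 'd' => differ
  Position 8: 'b' vs 'b' => same
Total differences (Hamming distance): 6

6


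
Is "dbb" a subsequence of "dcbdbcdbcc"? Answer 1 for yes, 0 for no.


Check if "dbb" is a subsequence of "dcbdbcdbcc"
Greedy scan:
  Position 0 ('d'): matches sub[0] = 'd'
  Position 1 ('c'): no match needed
  Position 2 ('b'): matches sub[1] = 'b'
  Position 3 ('d'): no match needed
  Position 4 ('b'): matches sub[2] = 'b'
  Position 5 ('c'): no match needed
  Position 6 ('d'): no match needed
  Position 7 ('b'): no match needed
  Position 8 ('c'): no match needed
  Position 9 ('c'): no match needed
All 3 characters matched => is a subsequence

1


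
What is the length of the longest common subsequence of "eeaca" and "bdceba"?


LCS of "eeaca" and "bdceba"
DP table:
           b    d    c    e    b    a
      0    0    0    0    0    0    0
  e   0    0    0    0    1    1    1
  e   0    0    0    0    1    1    1
  a   0    0    0    0    1    1    2
  c   0    0    0    1    1    1    2
  a   0    0    0    1    1    1    2
LCS length = dp[5][6] = 2

2


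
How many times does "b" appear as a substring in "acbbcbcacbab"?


Searching for "b" in "acbbcbcacbab"
Scanning each position:
  Position 0: "a" => no
  Position 1: "c" => no
  Position 2: "b" => MATCH
  Position 3: "b" => MATCH
  Position 4: "c" => no
  Position 5: "b" => MATCH
  Position 6: "c" => no
  Position 7: "a" => no
  Position 8: "c" => no
  Position 9: "b" => MATCH
  Position 10: "a" => no
  Position 11: "b" => MATCH
Total occurrences: 5

5


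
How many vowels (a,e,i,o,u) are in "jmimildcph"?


Input: jmimildcph
Checking each character:
  'j' at position 0: consonant
  'm' at position 1: consonant
  'i' at position 2: vowel (running total: 1)
  'm' at position 3: consonant
  'i' at position 4: vowel (running total: 2)
  'l' at position 5: consonant
  'd' at position 6: consonant
  'c' at position 7: consonant
  'p' at position 8: consonant
  'h' at position 9: consonant
Total vowels: 2

2


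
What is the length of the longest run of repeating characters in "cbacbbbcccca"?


Input: "cbacbbbcccca"
Scanning for longest run:
  Position 1 ('b'): new char, reset run to 1
  Position 2 ('a'): new char, reset run to 1
  Position 3 ('c'): new char, reset run to 1
  Position 4 ('b'): new char, reset run to 1
  Position 5 ('b'): continues run of 'b', length=2
  Position 6 ('b'): continues run of 'b', length=3
  Position 7 ('c'): new char, reset run to 1
  Position 8 ('c'): continues run of 'c', length=2
  Position 9 ('c'): continues run of 'c', length=3
  Position 10 ('c'): continues run of 'c', length=4
  Position 11 ('a'): new char, reset run to 1
Longest run: 'c' with length 4

4


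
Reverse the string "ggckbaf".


Input: ggckbaf
Reading characters right to left:
  Position 6: 'f'
  Position 5: 'a'
  Position 4: 'b'
  Position 3: 'k'
  Position 2: 'c'
  Position 1: 'g'
  Position 0: 'g'
Reversed: fabkcgg

fabkcgg


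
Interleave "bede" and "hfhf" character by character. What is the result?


Interleaving "bede" and "hfhf":
  Position 0: 'b' from first, 'h' from second => "bh"
  Position 1: 'e' from first, 'f' from second => "ef"
  Position 2: 'd' from first, 'h' from second => "dh"
  Position 3: 'e' from first, 'f' from second => "ef"
Result: bhefdhef

bhefdhef


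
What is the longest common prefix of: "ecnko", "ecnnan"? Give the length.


Words: ecnko, ecnnan
  Position 0: all 'e' => match
  Position 1: all 'c' => match
  Position 2: all 'n' => match
  Position 3: ('k', 'n') => mismatch, stop
LCP = "ecn" (length 3)

3


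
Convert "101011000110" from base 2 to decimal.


Input: "101011000110" in base 2
Positional expansion:
  Digit '1' (value 1) x 2^11 = 2048
  Digit '0' (value 0) x 2^10 = 0
  Digit '1' (value 1) x 2^9 = 512
  Digit '0' (value 0) x 2^8 = 0
  Digit '1' (value 1) x 2^7 = 128
  Digit '1' (value 1) x 2^6 = 64
  Digit '0' (value 0) x 2^5 = 0
  Digit '0' (value 0) x 2^4 = 0
  Digit '0' (value 0) x 2^3 = 0
  Digit '1' (value 1) x 2^2 = 4
  Digit '1' (value 1) x 2^1 = 2
  Digit '0' (value 0) x 2^0 = 0
Sum = 2758

2758


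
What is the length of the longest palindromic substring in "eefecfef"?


Input: "eefecfef"
Checking substrings for palindromes:
  [1:4] "efe" (len 3) => palindrome
  [5:8] "fef" (len 3) => palindrome
  [0:2] "ee" (len 2) => palindrome
Longest palindromic substring: "efe" with length 3

3


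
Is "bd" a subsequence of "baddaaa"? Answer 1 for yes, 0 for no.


Check if "bd" is a subsequence of "baddaaa"
Greedy scan:
  Position 0 ('b'): matches sub[0] = 'b'
  Position 1 ('a'): no match needed
  Position 2 ('d'): matches sub[1] = 'd'
  Position 3 ('d'): no match needed
  Position 4 ('a'): no match needed
  Position 5 ('a'): no match needed
  Position 6 ('a'): no match needed
All 2 characters matched => is a subsequence

1


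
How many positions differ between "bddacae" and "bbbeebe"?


Comparing "bddacae" and "bbbeebe" position by position:
  Position 0: 'b' vs 'b' => same
  Position 1: 'd' vs 'b' => DIFFER
  Position 2: 'd' vs 'b' => DIFFER
  Position 3: 'a' vs 'e' => DIFFER
  Position 4: 'c' vs 'e' => DIFFER
  Position 5: 'a' vs 'b' => DIFFER
  Position 6: 'e' vs 'e' => same
Positions that differ: 5

5


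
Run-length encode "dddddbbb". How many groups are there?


Input: dddddbbb
Scanning for consecutive runs:
  Group 1: 'd' x 5 (positions 0-4)
  Group 2: 'b' x 3 (positions 5-7)
Total groups: 2

2


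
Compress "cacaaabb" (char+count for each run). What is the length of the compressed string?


Input: cacaaabb
Runs:
  'c' x 1 => "c1"
  'a' x 1 => "a1"
  'c' x 1 => "c1"
  'a' x 3 => "a3"
  'b' x 2 => "b2"
Compressed: "c1a1c1a3b2"
Compressed length: 10

10


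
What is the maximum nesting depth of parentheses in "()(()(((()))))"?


Input: "()(()(((()))))"
Tracking depth:
  Position 0 '(': depth becomes 1
  Position 1 ')': depth becomes 0
  Position 2 '(': depth becomes 1
  Position 3 '(': depth becomes 2
  Position 4 ')': depth becomes 1
  Position 5 '(': depth becomes 2
  Position 6 '(': depth becomes 3
  Position 7 '(': depth becomes 4
  Position 8 '(': depth becomes 5
  Position 9 ')': depth becomes 4
  Position 10 ')': depth becomes 3
  Position 11 ')': depth becomes 2
  Position 12 ')': depth becomes 1
  Position 13 ')': depth becomes 0
Maximum depth reached: 5

5


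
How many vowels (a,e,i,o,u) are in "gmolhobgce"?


Input: gmolhobgce
Checking each character:
  'g' at position 0: consonant
  'm' at position 1: consonant
  'o' at position 2: vowel (running total: 1)
  'l' at position 3: consonant
  'h' at position 4: consonant
  'o' at position 5: vowel (running total: 2)
  'b' at position 6: consonant
  'g' at position 7: consonant
  'c' at position 8: consonant
  'e' at position 9: vowel (running total: 3)
Total vowels: 3

3


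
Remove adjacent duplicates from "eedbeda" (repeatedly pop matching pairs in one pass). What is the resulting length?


Input: eedbeda
Stack-based adjacent duplicate removal:
  Read 'e': push. Stack: e
  Read 'e': matches stack top 'e' => pop. Stack: (empty)
  Read 'd': push. Stack: d
  Read 'b': push. Stack: db
  Read 'e': push. Stack: dbe
  Read 'd': push. Stack: dbed
  Read 'a': push. Stack: dbeda
Final stack: "dbeda" (length 5)

5


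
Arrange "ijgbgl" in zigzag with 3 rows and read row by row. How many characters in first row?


Zigzag "ijgbgl" into 3 rows:
Placing characters:
  'i' => row 0
  'j' => row 1
  'g' => row 2
  'b' => row 1
  'g' => row 0
  'l' => row 1
Rows:
  Row 0: "ig"
  Row 1: "jbl"
  Row 2: "g"
First row length: 2

2


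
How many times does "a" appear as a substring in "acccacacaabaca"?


Searching for "a" in "acccacacaabaca"
Scanning each position:
  Position 0: "a" => MATCH
  Position 1: "c" => no
  Position 2: "c" => no
  Position 3: "c" => no
  Position 4: "a" => MATCH
  Position 5: "c" => no
  Position 6: "a" => MATCH
  Position 7: "c" => no
  Position 8: "a" => MATCH
  Position 9: "a" => MATCH
  Position 10: "b" => no
  Position 11: "a" => MATCH
  Position 12: "c" => no
  Position 13: "a" => MATCH
Total occurrences: 7

7
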